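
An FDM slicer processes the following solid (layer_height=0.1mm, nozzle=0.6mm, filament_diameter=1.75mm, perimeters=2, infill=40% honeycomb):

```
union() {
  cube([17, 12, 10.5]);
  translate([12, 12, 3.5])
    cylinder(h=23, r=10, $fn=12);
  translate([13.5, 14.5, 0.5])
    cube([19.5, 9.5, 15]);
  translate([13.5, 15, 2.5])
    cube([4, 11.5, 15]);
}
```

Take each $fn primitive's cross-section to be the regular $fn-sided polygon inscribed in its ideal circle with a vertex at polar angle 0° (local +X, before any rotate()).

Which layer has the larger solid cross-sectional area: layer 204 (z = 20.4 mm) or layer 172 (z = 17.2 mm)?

layer 172 (z = 17.2 mm)

Layer 204 (z = 20.4): the cube is not intersected at this z (z outside [0, 10.5]); the cylinder at (12, 12): section is a regular 12-gon, circumradius r=10 (area = (12/2)·10.000²·sin(360°/12) = 300.00 mm²); the cube at (13.5, 14.5) is not intersected at this z (z outside [0.5, 15.5]); the cube at (13.5, 15) does not reach this height (z outside [2.5, 17.5]); Merging all regions: only the r=10 cylinder at (12, 12) is present, so the union is just that shape — area = 300.00 mm². So its area = 300.00 mm². Layer 172 (z = 17.2): the cube does not reach this height (z outside [0, 10.5]); the r=10 cylinder at (12, 12) contributes a regular 12-gon of circumradius 10 (area = (12/2)·10.000²·sin(360°/12) = 300.00 mm²); the cube at (13.5, 14.5) is not intersected at this z (z outside [0.5, 15.5]); the cube at (13.5, 15) is present — its section is the full 4×11.5 rectangle (area 46.00 mm²); Combining (union): the regions partially overlap — summed areas 346.00 mm² minus the doubly-counted overlap 24.16 mm² gives 321.84 mm² — area = 321.84 mm². So its area = 321.84 mm². Layer 172 is larger (321.84 vs 300.00 mm²).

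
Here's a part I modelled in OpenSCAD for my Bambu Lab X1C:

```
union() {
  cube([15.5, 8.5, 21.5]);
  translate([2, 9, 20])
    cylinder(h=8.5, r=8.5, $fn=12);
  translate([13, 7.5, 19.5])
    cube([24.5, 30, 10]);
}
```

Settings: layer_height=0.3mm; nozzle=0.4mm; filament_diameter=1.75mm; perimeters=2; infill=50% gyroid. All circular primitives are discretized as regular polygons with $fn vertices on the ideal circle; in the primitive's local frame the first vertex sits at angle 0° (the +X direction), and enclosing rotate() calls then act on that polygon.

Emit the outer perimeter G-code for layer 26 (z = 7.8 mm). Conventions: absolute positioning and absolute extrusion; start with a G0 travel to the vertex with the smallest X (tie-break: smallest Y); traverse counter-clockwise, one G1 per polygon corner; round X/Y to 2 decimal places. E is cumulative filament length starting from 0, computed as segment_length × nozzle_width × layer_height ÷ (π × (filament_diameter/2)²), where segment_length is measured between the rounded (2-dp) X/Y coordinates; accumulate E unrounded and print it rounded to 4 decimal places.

G0 X0.00 Y0.00 Z7.80
G1 X15.50 Y0.00 E0.7733
G1 X15.50 Y8.50 E1.1974
G1 X0.00 Y8.50 E1.9707
G1 X0.00 Y0.00 E2.3947

At z = 7.8 mm: the 15.5×8.5 cube contributes its full rectangle; the cylinder at (2, 9) is absent (z outside [20, 28.5]); the cube at (13, 7.5) does not reach this height (z outside [19.5, 29.5]); Combining (union): only the 15.5×8.5 cube is present, so the union is just that shape — 1 connected region. The outline is a single polygon with 4 vertices. Extrusion per mm of travel: 0.4 × 0.3 / (π × 0.875²) = 0.049890. Accumulating E over each segment gives final E = 2.3947.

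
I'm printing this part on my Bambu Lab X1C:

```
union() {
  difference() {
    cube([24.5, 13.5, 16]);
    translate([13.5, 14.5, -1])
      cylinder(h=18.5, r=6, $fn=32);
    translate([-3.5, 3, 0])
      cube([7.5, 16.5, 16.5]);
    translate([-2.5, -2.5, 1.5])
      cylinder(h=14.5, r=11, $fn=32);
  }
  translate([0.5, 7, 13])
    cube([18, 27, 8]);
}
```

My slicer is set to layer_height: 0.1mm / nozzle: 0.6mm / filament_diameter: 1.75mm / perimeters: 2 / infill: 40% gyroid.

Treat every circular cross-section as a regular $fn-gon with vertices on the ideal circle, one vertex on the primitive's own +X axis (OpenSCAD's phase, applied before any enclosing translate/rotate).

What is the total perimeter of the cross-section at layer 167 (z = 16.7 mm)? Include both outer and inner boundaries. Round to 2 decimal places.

90.00 mm

At z = 16.7 mm: the cube is absent (z outside [0, 16]); the r=6 cylinder at (13.5, 14.5) gives a regular 32-gon of circumradius 6 (constant along its height) (perimeter = 2·32·6.000·sin(180°/32) = 37.64 mm); the cube at (-3.5, 3) is not intersected at this z (z outside [0, 16.5]); the cylinder at (-2.5, -2.5) does not reach this height (z outside [1.5, 16]); Subtracting the remaining from the first: the first operand is absent here, so nothing remains; the cube at (0.5, 7) is present — its section is the full 18×27 rectangle (perimeter 90.00 mm); Combining (union): only the 18×27 cube at (0.5, 7) is present, so the union is just that shape — boundary = 90.00 mm. Overall, the cross-section is a single solid region. Total boundary length (outer) = 90.00 mm.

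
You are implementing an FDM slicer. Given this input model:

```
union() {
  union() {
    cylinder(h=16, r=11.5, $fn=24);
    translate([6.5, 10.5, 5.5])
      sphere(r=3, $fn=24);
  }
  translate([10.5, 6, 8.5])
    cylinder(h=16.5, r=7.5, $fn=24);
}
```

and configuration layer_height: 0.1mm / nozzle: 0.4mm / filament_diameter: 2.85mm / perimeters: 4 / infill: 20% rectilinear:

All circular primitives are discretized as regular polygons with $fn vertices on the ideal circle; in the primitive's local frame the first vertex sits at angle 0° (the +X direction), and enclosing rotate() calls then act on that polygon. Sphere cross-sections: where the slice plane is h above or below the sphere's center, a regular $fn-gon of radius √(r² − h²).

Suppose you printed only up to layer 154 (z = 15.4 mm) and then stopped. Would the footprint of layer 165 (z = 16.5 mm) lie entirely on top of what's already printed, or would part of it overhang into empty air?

Compare the two slices. At z = 15.4: the cylinder: section is a regular 24-gon, circumradius r=11.5 (area = (24/2)·11.500²·sin(360°/24) = 410.75 mm²); the sphere at (6.5, 10.5) does not reach this height (|z−center|=9.900 > r=3); Taking the union: only the r=11.5 cylinder is present, so the union is just that shape — area = 410.75 mm²; the r=7.5 cylinder at (10.5, 6) contributes a regular 24-gon of circumradius 7.5 (area = (24/2)·7.500²·sin(360°/24) = 174.70 mm²); Combining (union): the regions partially overlap — summed areas 585.45 mm² minus the doubly-counted overlap 65.98 mm² gives 519.47 mm² — area = 519.47 mm². At z = 16.5: the cylinder is absent (z outside [0, 16]); the sphere at (6.5, 10.5) is not intersected at this z (|z−center|=11.000 > r=3); Merging all regions: nothing is present at this height; the cylinder at (10.5, 6): section is a regular 24-gon, circumradius r=7.5 (area = (24/2)·7.500²·sin(360°/24) = 174.70 mm²); Taking the union: only the r=7.5 cylinder at (10.5, 6) is present, so the union is just that shape — area = 174.70 mm². Checking containment: the cross-section at z = 16.5 is a subset of the cross-section at z = 15.4.

entirely on top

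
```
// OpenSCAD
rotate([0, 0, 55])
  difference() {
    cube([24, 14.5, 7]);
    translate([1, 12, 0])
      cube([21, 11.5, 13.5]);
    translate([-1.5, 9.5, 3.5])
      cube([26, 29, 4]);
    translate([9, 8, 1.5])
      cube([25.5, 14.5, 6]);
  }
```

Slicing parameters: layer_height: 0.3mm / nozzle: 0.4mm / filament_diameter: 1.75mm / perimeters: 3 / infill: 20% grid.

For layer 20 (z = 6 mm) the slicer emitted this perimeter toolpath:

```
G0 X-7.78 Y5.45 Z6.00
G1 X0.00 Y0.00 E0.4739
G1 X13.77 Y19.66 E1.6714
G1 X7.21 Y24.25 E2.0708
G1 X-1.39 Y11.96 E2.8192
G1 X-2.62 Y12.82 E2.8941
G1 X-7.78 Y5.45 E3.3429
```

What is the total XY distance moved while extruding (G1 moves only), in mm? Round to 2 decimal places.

67.01 mm

Sum the Euclidean lengths of each G1 segment: total = 67.01 mm.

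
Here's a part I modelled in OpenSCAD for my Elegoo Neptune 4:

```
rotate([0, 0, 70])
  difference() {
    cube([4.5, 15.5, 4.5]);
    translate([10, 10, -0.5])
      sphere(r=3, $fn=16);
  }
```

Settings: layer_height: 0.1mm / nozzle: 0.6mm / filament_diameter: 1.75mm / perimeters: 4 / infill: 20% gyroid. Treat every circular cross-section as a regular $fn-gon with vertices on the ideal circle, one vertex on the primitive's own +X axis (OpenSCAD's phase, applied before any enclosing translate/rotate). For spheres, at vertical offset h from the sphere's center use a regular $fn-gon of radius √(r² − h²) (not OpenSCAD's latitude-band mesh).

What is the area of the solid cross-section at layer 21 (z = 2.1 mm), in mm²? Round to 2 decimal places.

69.75 mm²

At z = 2.1 mm: the 4.5×15.5 cube contributes its full rectangle (area 69.75 mm²); the sphere at (10, 10): section is a regular 16-gon, circumradius = √(r²−h²) = √(3²−2.6²) = 1.497 (area = (16/2)·1.497²·sin(360°/16) = 6.86 mm²); After the difference (first − rest): starting from the 4.5×15.5 cube (69.75 mm²), the r=3 sphere at (10, 10) misses the remaining region (no effect) — area = 69.75 mm²; (rotated 70° about Z; rotation is an isometry so areas/perimeters/island counts are preserved). Overall, the cross-section is a single solid region. Net area = 69.75 mm².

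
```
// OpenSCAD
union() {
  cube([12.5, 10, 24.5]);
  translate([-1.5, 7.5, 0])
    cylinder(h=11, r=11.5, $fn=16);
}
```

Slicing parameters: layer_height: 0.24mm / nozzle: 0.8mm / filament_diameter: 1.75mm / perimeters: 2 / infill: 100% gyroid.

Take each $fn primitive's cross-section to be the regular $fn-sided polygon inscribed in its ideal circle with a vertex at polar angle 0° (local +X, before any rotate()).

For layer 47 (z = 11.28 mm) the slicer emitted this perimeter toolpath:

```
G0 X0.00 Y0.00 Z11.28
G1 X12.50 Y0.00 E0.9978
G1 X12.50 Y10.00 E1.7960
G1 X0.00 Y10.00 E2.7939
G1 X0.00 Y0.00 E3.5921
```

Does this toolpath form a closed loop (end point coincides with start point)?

Start point (G0): (0.00, 0.00). End point (last G1): the path returns to the start — closed.

yes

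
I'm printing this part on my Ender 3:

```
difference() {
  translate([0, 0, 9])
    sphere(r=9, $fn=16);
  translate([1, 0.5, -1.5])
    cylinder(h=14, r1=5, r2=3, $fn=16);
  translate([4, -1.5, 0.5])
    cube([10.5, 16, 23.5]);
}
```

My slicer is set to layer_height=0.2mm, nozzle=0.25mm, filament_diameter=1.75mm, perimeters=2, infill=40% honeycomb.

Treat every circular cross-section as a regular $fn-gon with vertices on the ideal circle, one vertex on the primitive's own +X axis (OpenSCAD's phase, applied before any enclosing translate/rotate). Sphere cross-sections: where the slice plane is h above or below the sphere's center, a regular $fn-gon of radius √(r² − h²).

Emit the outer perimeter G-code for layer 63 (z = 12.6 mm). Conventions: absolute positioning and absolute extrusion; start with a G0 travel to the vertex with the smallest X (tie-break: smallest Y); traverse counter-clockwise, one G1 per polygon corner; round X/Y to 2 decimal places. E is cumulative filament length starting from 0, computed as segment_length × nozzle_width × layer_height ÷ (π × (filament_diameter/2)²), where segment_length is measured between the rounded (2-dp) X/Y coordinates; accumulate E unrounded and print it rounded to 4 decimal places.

At z = 12.6 mm: the r=9 sphere contributes a regular 16-gon of circumradius √(9²−3.6²) = 8.249; the cone at (1, 0.5) is absent (z outside [-1.5, 12.5]); the cube at (4, -1.5) (footprint 10.5×16) is included at this height; Taking the first minus the rest: starting from the r=9 sphere, the 10.5×16 cube at (4, -1.5) partially overlaps it — only the 26.99 mm² overlap (of its 168.00 mm²) is removed, clipping the outline — 1 connected region. The outline is a single polygon with 16 vertices. Extrusion per mm of travel: 0.25 × 0.2 / (π × 0.875²) = 0.020788. Accumulating E over each segment gives final E = 1.1190.

G0 X-8.25 Y0.00 Z12.60
G1 X-7.62 Y-3.16 E0.0670
G1 X-5.83 Y-5.83 E0.1338
G1 X-3.16 Y-7.62 E0.2006
G1 X0.00 Y-8.25 E0.2676
G1 X3.16 Y-7.62 E0.3346
G1 X5.83 Y-5.83 E0.4014
G1 X7.62 Y-3.16 E0.4682
G1 X7.95 Y-1.50 E0.5034
G1 X4.00 Y-1.50 E0.5855
G1 X4.00 Y7.06 E0.7635
G1 X3.16 Y7.62 E0.7845
G1 X0.00 Y8.25 E0.8514
G1 X-3.16 Y7.62 E0.9184
G1 X-5.83 Y5.83 E0.9852
G1 X-7.62 Y3.16 E1.0521
G1 X-8.25 Y0.00 E1.1190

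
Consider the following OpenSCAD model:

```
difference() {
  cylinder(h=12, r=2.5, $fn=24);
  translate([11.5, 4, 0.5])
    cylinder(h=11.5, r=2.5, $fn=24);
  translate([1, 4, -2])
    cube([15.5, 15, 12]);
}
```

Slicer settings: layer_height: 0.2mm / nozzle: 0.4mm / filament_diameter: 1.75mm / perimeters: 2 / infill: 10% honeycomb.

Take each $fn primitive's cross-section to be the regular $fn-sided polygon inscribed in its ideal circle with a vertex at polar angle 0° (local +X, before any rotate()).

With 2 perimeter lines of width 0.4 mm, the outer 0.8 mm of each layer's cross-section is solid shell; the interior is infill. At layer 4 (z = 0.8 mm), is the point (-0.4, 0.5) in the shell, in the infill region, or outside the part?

infill

At z = 0.8 mm: the r=2.5 cylinder contributes a regular 24-gon of circumradius 2.5; the r=2.5 cylinder at (11.5, 4) gives a regular 24-gon of circumradius 2.5 (constant along its height); the cube at (1, 4) is present — its section is the full 15.5×15 rectangle; Taking the first minus the rest: starting from the r=2.5 cylinder, the r=2.5 cylinder at (11.5, 4) misses the remaining region (no effect); the 15.5×15 cube at (1, 4) misses the remaining region (no effect) — 1 connected region. Overall, the cross-section is a single solid region. The nearest boundary edge runs (-1.77, 1.77)→(-1.25, 2.17); distance from the point to it = 1.84 mm. The point is inside the cross-section and 1.84 mm from the nearest boundary — more than the 0.8 mm shell width (2 × 0.4), so it's in the infill interior.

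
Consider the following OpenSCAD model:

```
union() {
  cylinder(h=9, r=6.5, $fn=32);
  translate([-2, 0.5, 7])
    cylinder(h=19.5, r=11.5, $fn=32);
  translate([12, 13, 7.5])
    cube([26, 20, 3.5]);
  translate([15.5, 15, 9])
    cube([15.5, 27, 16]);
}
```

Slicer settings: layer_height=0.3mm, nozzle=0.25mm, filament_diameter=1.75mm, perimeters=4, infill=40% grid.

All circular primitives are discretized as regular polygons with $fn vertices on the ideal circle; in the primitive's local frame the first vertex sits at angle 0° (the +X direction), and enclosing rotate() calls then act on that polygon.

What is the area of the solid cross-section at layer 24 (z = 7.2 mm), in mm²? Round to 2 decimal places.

At z = 7.2 mm: the r=6.5 cylinder contributes a regular 32-gon of circumradius 6.5 (area = (32/2)·6.500²·sin(360°/32) = 131.88 mm²); the cylinder at (-2, 0.5): section is a regular 32-gon, circumradius r=11.5 (area = (32/2)·11.500²·sin(360°/32) = 412.81 mm²); the cube at (12, 13) is absent (z outside [7.5, 11]); the cube at (15.5, 15) is absent (z outside [9, 25]); Taking the union: the r=6.5 cylinder lies entirely inside the r=11.5 cylinder at (-2, 0.5), so the union is just the r=11.5 cylinder at (-2, 0.5) — area = 412.81 mm². Overall, the cross-section is a single solid region. Net area = 412.81 mm².

412.81 mm²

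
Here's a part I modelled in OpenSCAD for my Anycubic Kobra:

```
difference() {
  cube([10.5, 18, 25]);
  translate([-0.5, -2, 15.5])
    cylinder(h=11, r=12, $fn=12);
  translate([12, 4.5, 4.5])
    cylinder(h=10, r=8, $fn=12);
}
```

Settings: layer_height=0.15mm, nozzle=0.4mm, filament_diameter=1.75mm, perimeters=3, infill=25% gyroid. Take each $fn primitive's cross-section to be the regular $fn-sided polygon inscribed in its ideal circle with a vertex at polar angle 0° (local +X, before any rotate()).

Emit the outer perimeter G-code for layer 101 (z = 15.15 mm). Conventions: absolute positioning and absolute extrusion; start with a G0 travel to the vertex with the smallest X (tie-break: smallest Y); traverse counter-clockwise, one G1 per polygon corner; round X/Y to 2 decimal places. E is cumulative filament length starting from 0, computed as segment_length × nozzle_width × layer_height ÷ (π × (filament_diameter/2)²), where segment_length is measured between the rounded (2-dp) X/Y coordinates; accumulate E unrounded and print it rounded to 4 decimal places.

G0 X0.00 Y0.00 Z15.15
G1 X10.50 Y0.00 E0.2619
G1 X10.50 Y18.00 E0.7109
G1 X0.00 Y18.00 E0.9729
G1 X0.00 Y0.00 E1.4219

At z = 15.15 mm: the cube is present — its section is the full 10.5×18 rectangle; the cylinder at (-0.5, -2) does not reach this height (z outside [15.5, 26.5]); the cylinder at (12, 4.5) does not reach this height (z outside [4.5, 14.5]); Subtracting the remaining from the first: none of the subtracted shapes is present at this height, so the 10.5×18 cube is unchanged — 1 connected region. The outline is a single polygon with 4 vertices. Extrusion per mm of travel: 0.4 × 0.15 / (π × 0.875²) = 0.024945. Accumulating E over each segment gives final E = 1.4219.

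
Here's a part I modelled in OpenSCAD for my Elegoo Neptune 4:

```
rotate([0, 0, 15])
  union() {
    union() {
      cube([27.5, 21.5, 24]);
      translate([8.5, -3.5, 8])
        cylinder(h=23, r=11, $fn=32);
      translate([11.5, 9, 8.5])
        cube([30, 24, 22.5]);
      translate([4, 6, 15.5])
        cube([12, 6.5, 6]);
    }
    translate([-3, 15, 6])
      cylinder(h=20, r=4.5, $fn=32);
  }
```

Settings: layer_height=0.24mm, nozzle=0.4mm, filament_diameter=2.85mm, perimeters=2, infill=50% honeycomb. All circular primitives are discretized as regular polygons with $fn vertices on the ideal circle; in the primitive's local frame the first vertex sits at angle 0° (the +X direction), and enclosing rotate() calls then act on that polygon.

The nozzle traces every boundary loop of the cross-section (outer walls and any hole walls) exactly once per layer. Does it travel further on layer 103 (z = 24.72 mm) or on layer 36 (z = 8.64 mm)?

Layer 103 (z = 24.72): the cube is absent (z outside [0, 24]); the r=11 cylinder at (8.5, -3.5) contributes a regular 32-gon of circumradius 11 (perimeter = 2·32·11.000·sin(180°/32) = 69.00 mm); the cube at (11.5, 9) (footprint 30×24) is included at this height (perimeter 108.00 mm); the cube at (4, 6) is absent (z outside [15.5, 21.5]); Taking the union: the 2 present regions are separate (no shared area or edge), so areas and boundary lengths simply add and each stays a separate island — boundary = 177.00 mm; the r=4.5 cylinder at (-3, 15) gives a regular 32-gon of circumradius 4.5 (constant along its height) (perimeter = 2·32·4.500·sin(180°/32) = 28.23 mm); Combining (union): the 2 present regions are separate (no shared area or edge), so areas and boundary lengths simply add and each stays a separate island — boundary = 205.23 mm; (rotated 15° about Z; rotation is an isometry so areas/perimeters/island counts are preserved). So its perimeter = 205.23 mm. Layer 36 (z = 8.64): the cube (footprint 27.5×21.5) is included at this height (perimeter 98.00 mm); the cylinder at (8.5, -3.5): section is a regular 32-gon, circumradius r=11 (perimeter = 2·32·11.000·sin(180°/32) = 69.00 mm); the 30×24 cube at (11.5, 9) contributes its full rectangle (perimeter 108.00 mm); the cube at (4, 6) is not intersected at this z (z outside [15.5, 21.5]); Taking the union: the regions partially overlap (shared area 309.72 mm²), so the edge portions inside another operand are dropped and the merged outline is re-measured after clipping — boundary = 172.28 mm; the r=4.5 cylinder at (-3, 15) contributes a regular 32-gon of circumradius 4.5 (perimeter = 2·32·4.500·sin(180°/32) = 28.23 mm); Taking the union: the regions partially overlap (shared area 6.86 mm²), so the edge portions inside another operand are dropped and the merged outline is re-measured after clipping — boundary = 186.32 mm; (whole slice rotated 15° about Z — lengths, areas and connectivity unchanged). So its perimeter = 186.32 mm. Layer 103 is larger (205.23 vs 186.32 mm).

layer 103 (z = 24.72 mm)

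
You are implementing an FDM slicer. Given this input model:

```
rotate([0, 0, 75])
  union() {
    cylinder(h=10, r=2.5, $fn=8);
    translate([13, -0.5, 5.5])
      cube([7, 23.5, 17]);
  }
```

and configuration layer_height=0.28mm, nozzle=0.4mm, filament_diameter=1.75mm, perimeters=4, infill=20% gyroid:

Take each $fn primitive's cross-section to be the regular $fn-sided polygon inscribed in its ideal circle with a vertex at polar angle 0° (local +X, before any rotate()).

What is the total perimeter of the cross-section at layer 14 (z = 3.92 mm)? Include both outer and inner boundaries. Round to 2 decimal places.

At z = 3.92 mm: the cylinder: section is a regular 8-gon, circumradius r=2.5 (perimeter = 2·8·2.500·sin(180°/8) = 15.31 mm); the cube at (13, -0.5) does not reach this height (z outside [5.5, 22.5]); Combining (union): only the r=2.5 cylinder is present, so the union is just that shape — boundary = 15.31 mm; (whole slice rotated 75° about Z — lengths, areas and connectivity unchanged). Overall, the cross-section is a single solid region. Total boundary length (outer) = 15.31 mm.

15.31 mm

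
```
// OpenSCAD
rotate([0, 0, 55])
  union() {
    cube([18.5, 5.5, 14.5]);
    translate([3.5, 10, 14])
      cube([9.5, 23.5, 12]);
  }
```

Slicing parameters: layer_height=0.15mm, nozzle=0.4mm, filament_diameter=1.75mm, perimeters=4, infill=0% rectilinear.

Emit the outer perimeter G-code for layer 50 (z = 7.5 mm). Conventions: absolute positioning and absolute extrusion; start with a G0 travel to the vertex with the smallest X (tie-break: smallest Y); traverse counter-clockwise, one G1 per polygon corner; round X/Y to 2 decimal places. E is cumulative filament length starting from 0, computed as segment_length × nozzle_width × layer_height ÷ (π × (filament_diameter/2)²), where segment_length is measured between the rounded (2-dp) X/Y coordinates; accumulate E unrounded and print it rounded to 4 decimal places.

G0 X-4.51 Y3.15 Z7.50
G1 X0.00 Y0.00 E0.1372
G1 X10.61 Y15.15 E0.5986
G1 X6.11 Y18.31 E0.7358
G1 X-4.51 Y3.15 E1.1975

At z = 7.5 mm: the cube (footprint 18.5×5.5) is included at this height; the cube at (3.5, 10) is not intersected at this z (z outside [14, 26]); Taking the union: only the 18.5×5.5 cube is present, so the union is just that shape — 1 connected region; (whole slice rotated 55° about Z — lengths, areas and connectivity unchanged). The outline is a single polygon with 4 vertices. Extrusion per mm of travel: 0.4 × 0.15 / (π × 0.875²) = 0.024945. Accumulating E over each segment gives final E = 1.1975.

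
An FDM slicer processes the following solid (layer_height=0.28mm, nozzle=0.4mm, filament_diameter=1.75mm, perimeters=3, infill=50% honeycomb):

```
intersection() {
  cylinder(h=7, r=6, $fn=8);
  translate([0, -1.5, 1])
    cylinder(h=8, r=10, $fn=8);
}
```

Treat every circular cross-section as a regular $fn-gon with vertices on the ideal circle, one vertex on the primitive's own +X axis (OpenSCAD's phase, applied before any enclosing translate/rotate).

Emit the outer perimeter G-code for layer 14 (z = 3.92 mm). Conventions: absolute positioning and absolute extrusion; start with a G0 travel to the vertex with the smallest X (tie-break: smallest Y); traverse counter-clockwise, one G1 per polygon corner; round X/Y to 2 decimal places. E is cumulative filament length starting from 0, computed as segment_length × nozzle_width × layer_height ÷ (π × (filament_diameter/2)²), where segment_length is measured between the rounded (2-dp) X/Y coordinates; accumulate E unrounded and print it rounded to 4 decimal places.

G0 X-6.00 Y0.00 Z3.92
G1 X-4.24 Y-4.24 E0.2138
G1 X0.00 Y-6.00 E0.4275
G1 X4.24 Y-4.24 E0.6413
G1 X6.00 Y0.00 E0.8551
G1 X4.24 Y4.24 E1.0688
G1 X0.00 Y6.00 E1.2826
G1 X-4.24 Y4.24 E1.4964
G1 X-6.00 Y0.00 E1.7101

At z = 3.92 mm: the r=6 cylinder gives a regular 8-gon of circumradius 6 (constant along its height); the cylinder at (0, -1.5): section is a regular 8-gon, circumradius r=10; After intersecting: the r=6 cylinder lies inside the r=10 cylinder at (0, -1.5), so it is kept whole — 1 connected region. The outline is a single polygon with 8 vertices. Extrusion per mm of travel: 0.4 × 0.28 / (π × 0.875²) = 0.046564. Accumulating E over each segment gives final E = 1.7101.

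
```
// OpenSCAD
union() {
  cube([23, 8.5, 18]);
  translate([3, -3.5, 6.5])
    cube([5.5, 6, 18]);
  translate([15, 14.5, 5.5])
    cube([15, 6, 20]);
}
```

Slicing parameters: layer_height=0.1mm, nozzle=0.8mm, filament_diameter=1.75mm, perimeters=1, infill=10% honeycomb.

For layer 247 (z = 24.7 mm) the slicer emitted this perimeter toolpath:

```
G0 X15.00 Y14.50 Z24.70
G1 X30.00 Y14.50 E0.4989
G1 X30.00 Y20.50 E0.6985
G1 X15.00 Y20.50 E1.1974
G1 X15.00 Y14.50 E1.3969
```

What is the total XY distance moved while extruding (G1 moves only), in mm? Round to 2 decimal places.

Sum the Euclidean lengths of each G1 segment: total = 42.00 mm.

42.00 mm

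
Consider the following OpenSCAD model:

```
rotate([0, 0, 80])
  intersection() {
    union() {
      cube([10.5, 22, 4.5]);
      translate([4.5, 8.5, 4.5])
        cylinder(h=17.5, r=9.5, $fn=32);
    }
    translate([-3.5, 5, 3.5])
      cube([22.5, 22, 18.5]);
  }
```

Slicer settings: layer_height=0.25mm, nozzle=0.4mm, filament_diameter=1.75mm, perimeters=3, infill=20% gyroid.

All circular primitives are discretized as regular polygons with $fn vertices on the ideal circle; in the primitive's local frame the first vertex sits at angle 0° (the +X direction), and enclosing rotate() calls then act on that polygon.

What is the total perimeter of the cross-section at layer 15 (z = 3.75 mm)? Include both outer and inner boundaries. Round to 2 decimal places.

At z = 3.75 mm: the cube is present — its section is the full 10.5×22 rectangle (perimeter 65.00 mm); the cylinder at (4.5, 8.5) is absent (z outside [4.5, 22]); Merging all regions: only the 10.5×22 cube is present, so the union is just that shape — boundary = 65.00 mm; the cube at (-3.5, 5) is present — its section is the full 22.5×22 rectangle (perimeter 89.00 mm); Taking the intersection: the 22.5×22 cube at (-3.5, 5) partially overlaps that combined region; clipping to the common part keeps 178.50 mm² — boundary = 55.00 mm; (rotated 80° about Z; rotation is an isometry so areas/perimeters/island counts are preserved). Overall, the cross-section is a single solid region. Total boundary length (outer) = 55.00 mm.

55.00 mm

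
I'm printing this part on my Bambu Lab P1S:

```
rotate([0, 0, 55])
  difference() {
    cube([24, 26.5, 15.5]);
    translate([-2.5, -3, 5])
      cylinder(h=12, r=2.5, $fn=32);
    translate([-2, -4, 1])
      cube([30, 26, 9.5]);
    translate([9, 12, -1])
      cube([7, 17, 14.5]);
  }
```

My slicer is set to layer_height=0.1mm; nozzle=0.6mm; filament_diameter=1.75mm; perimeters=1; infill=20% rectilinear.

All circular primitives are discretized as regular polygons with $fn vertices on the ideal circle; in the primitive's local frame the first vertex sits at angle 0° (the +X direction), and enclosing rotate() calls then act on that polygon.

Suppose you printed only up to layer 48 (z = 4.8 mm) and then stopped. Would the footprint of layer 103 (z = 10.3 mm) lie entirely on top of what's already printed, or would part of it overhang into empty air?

Compare the two slices. At z = 4.8: the 24×26.5 cube contributes its full rectangle (area 636.00 mm²); the cylinder at (-2.5, -3) is not intersected at this z (z outside [5, 17]); the cube at (-2, -4) is present — its section is the full 30×26 rectangle (area 780.00 mm²); the cube at (9, 12) (footprint 7×17) is included at this height (area 119.00 mm²); Subtracting the remaining from the first: starting from the 24×26.5 cube (636.00 mm²), the 30×26 cube at (-2, -4) partially overlaps it — only the 528.00 mm² overlap (of its 780.00 mm²) is removed, clipping the outline; the 7×17 cube at (9, 12) partially overlaps it — only the 31.50 mm² overlap (of its 119.00 mm²) is removed, clipping the outline — area = 76.50 mm²; (rotated 55° about Z; rotation is an isometry so areas/perimeters/island counts are preserved). At z = 10.3: the 24×26.5 cube contributes its full rectangle (area 636.00 mm²); the cylinder at (-2.5, -3): section is a regular 32-gon, circumradius r=2.5 (area = (32/2)·2.500²·sin(360°/32) = 19.51 mm²); the 30×26 cube at (-2, -4) contributes its full rectangle (area 780.00 mm²); the 7×17 cube at (9, 12) contributes its full rectangle (area 119.00 mm²); Subtracting the remaining from the first: starting from the 24×26.5 cube (636.00 mm²), the r=2.5 cylinder at (-2.5, -3) misses the remaining region (no effect); the 30×26 cube at (-2, -4) partially overlaps it — only the 528.00 mm² overlap (of its 780.00 mm²) is removed, clipping the outline; the 7×17 cube at (9, 12) partially overlaps it — only the 31.50 mm² overlap (of its 119.00 mm²) is removed, clipping the outline — area = 76.50 mm²; (rotated 55° about Z; rotation is an isometry so areas/perimeters/island counts are preserved). Checking containment: the cross-section at z = 10.3 is a subset of the cross-section at z = 4.8.

entirely on top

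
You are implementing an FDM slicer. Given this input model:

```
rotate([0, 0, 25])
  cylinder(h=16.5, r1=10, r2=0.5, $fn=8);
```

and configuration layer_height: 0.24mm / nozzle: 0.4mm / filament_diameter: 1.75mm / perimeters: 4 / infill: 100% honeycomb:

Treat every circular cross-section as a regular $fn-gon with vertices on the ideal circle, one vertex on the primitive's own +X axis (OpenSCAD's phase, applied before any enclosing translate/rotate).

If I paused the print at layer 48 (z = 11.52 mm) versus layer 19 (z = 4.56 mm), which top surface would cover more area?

Layer 48 (z = 11.52): the cone contributes a regular 8-gon of circumradius 3.367 (interpolated between r1=10 and r2=0.5 at t=0.698) (area = (8/2)·3.367²·sin(360°/8) = 32.07 mm²); (rotated 25° about Z; rotation is an isometry so areas/perimeters/island counts are preserved). So its area = 32.07 mm². Layer 19 (z = 4.56): the cone: at t=0.276 of its height the radius interpolates to r₁+(r₂−r₁)t = 7.375, giving a regular 8-gon of that circumradius (area = (8/2)·7.375²·sin(360°/8) = 153.82 mm²); (rotated 25° about Z; rotation is an isometry so areas/perimeters/island counts are preserved). So its area = 153.82 mm². Layer 19 is larger (153.82 vs 32.07 mm²).

layer 19 (z = 4.56 mm)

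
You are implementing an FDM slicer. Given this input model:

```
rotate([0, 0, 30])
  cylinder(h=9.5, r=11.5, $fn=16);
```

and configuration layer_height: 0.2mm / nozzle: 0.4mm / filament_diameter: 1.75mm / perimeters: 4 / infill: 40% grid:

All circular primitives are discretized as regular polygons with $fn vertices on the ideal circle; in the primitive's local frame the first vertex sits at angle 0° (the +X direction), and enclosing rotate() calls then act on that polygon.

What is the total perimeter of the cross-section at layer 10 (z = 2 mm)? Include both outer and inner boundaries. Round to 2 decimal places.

71.79 mm

At z = 2 mm: the cylinder: section is a regular 16-gon, circumradius r=11.5 (perimeter = 2·16·11.500·sin(180°/16) = 71.79 mm); (whole slice rotated 30° about Z — lengths, areas and connectivity unchanged). Overall, the cross-section is a single solid region. Total boundary length (outer) = 71.79 mm.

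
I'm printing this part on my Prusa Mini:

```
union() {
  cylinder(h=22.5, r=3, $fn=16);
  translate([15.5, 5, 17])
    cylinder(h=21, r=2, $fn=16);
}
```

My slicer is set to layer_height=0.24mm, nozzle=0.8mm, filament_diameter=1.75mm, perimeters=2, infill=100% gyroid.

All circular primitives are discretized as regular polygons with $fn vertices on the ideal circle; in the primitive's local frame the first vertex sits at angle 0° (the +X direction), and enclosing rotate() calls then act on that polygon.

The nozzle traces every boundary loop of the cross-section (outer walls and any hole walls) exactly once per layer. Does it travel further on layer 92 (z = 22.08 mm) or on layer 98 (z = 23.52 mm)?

layer 92 (z = 22.08 mm)

Layer 92 (z = 22.08): the r=3 cylinder gives a regular 16-gon of circumradius 3 (constant along its height) (perimeter = 2·16·3.000·sin(180°/16) = 18.73 mm); the cylinder at (15.5, 5): section is a regular 16-gon, circumradius r=2 (perimeter = 2·16·2.000·sin(180°/16) = 12.49 mm); Merging all regions: the 2 present regions are separate (no shared area or edge), so areas and boundary lengths simply add and each stays a separate island — boundary = 31.21 mm. So its perimeter = 31.21 mm. Layer 98 (z = 23.52): the cylinder is not intersected at this z (z outside [0, 22.5]); the cylinder at (15.5, 5): section is a regular 16-gon, circumradius r=2 (perimeter = 2·16·2.000·sin(180°/16) = 12.49 mm); Merging all regions: only the r=2 cylinder at (15.5, 5) is present, so the union is just that shape — boundary = 12.49 mm. So its perimeter = 12.49 mm. Layer 92 is larger (31.21 vs 12.49 mm).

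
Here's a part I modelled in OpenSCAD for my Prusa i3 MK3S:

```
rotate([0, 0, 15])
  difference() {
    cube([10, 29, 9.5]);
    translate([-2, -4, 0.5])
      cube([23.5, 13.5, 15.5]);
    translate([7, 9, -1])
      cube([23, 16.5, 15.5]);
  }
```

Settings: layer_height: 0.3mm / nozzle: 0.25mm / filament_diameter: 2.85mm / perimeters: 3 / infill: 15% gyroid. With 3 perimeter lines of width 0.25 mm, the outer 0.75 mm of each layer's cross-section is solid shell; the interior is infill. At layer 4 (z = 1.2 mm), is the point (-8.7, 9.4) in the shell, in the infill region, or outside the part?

At z = 1.2 mm: the cube is present — its section is the full 10×29 rectangle; the cube at (-2, -4) is present — its section is the full 23.5×13.5 rectangle; the cube at (7, 9) (footprint 23×16.5) is included at this height; Subtracting the remaining from the first: starting from the 10×29 cube, the 23.5×13.5 cube at (-2, -4) partially overlaps it — only the 95.00 mm² overlap (of its 317.25 mm²) is removed, clipping the outline; the 23×16.5 cube at (7, 9) partially overlaps it — only the 48.00 mm² overlap (of its 379.50 mm²) is removed, clipping the outline — 1 connected region; (rotated 15° about Z; rotation is an isometry so areas/perimeters/island counts are preserved). Overall, the cross-section is a single solid region. Undo the 15° rotation: the query point maps to (-5.971, 11.331) in the un-rotated model frame. The nearest boundary edge runs (0.00, 9.50)→(0.00, 29.00); distance from the point to it = 5.97 mm. The point is not inside any of the regions above, so it lies outside the cross-section (5.97 mm from the nearest boundary).

outside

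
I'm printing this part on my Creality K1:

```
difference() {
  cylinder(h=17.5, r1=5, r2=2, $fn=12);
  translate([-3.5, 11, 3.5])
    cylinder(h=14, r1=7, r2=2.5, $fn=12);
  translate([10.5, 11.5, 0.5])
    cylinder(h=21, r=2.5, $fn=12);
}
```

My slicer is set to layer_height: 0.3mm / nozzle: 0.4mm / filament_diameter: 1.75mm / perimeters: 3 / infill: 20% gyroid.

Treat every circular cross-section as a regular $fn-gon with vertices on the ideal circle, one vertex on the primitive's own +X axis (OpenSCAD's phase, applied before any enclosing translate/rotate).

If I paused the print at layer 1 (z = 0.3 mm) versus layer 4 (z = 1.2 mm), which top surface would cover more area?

layer 1 (z = 0.3 mm)

Layer 1 (z = 0.3): the cone (r1=5→r2=2) has section circumradius 4.949 here — a regular 12-gon (area = (12/2)·4.949²·sin(360°/12) = 73.47 mm²); the cone at (-3.5, 11) does not reach this height (z outside [3.5, 17.5]); the cylinder at (10.5, 11.5) is absent (z outside [0.5, 21.5]); After the difference (first − rest): none of the subtracted shapes is present at this height, so the cone is unchanged — area = 73.47 mm². So its area = 73.47 mm². Layer 4 (z = 1.2): the cone (r1=5→r2=2) has section circumradius 4.794 here — a regular 12-gon (area = (12/2)·4.794²·sin(360°/12) = 68.96 mm²); the cone at (-3.5, 11) is absent (z outside [3.5, 17.5]); the r=2.5 cylinder at (10.5, 11.5) gives a regular 12-gon of circumradius 2.5 (constant along its height) (area = (12/2)·2.500²·sin(360°/12) = 18.75 mm²); Subtracting the remaining from the first: starting from the cone (68.96 mm²), the r=2.5 cylinder at (10.5, 11.5) misses the remaining region (no effect) — area = 68.96 mm². So its area = 68.96 mm². Layer 1 is larger (73.47 vs 68.96 mm²).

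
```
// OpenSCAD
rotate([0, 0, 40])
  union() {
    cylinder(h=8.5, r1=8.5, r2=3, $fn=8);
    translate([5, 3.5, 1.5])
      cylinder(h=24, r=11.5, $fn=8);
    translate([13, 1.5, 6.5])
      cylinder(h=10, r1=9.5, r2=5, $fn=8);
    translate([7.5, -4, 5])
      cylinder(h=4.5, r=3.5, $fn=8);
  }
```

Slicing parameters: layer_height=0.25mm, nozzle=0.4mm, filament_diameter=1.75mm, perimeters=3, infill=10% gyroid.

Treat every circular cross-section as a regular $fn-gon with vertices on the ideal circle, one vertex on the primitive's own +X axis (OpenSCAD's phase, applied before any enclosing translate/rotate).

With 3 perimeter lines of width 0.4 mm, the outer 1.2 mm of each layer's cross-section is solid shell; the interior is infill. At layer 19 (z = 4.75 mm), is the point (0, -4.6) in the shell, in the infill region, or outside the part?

At z = 4.75 mm: the cone: at t=0.559 of its height the radius interpolates to r₁+(r₂−r₁)t = 5.426, giving a regular 8-gon of that circumradius; the cylinder at (5, 3.5): section is a regular 8-gon, circumradius r=11.5; the cone at (13, 1.5) does not reach this height (z outside [6.5, 16.5]); the cylinder at (7.5, -4) is not intersected at this z (z outside [5, 9.5]); Combining (union): the regions partially overlap (shared area 81.72 mm²), so overlapping operands fuse into one piece — 1 connected region; (rotated 40° about Z; rotation is an isometry so areas/perimeters/island counts are preserved). Overall, the cross-section is a single solid region. Undo the 40° rotation: the query point maps to (-2.957, -3.524) in the un-rotated model frame. The nearest boundary edge runs (-3.13, -4.63)→(-3.38, -4.03); distance from the point to it = 0.66 mm. The point is inside the cross-section, 0.66 mm from the nearest boundary — within the 1.2 mm shell band (3 × 0.4).

shell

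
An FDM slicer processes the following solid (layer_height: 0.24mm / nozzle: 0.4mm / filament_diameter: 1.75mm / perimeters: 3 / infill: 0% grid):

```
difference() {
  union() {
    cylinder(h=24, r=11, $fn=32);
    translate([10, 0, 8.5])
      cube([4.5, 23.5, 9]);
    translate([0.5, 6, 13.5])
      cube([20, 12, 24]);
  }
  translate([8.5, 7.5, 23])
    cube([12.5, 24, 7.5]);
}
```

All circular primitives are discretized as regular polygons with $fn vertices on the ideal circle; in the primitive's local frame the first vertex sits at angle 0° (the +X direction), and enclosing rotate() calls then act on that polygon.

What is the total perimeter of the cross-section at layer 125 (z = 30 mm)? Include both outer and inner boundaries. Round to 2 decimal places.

At z = 30 mm: the cylinder is not intersected at this z (z outside [0, 24]); the cube at (10, 0) is not intersected at this z (z outside [8.5, 17.5]); the cube at (0.5, 6) is present — its section is the full 20×12 rectangle (perimeter 64.00 mm); Merging all regions: only the 20×12 cube at (0.5, 6) is present, so the union is just that shape — boundary = 64.00 mm; the cube at (8.5, 7.5) is present — its section is the full 12.5×24 rectangle (perimeter 73.00 mm); After the difference (first − rest): starting from that combined region, the 12.5×24 cube at (8.5, 7.5) partially overlaps it — only the 126.00 mm² overlap (of its 300.00 mm²) is removed, clipping the outline — boundary = 64.00 mm. Overall, the cross-section is a single solid region. Total boundary length (outer) = 64.00 mm.

64.00 mm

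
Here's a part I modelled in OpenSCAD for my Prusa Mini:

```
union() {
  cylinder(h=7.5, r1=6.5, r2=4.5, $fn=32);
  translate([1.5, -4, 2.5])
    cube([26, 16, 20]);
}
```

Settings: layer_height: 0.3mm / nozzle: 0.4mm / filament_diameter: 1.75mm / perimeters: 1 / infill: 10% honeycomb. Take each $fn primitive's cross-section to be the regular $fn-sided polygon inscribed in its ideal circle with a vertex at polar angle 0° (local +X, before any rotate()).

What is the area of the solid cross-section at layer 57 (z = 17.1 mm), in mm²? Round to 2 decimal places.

At z = 17.1 mm: the cone does not reach this height (z outside [0, 7.5]); the 26×16 cube at (1.5, -4) contributes its full rectangle (area 416.00 mm²); Combining (union): only the 26×16 cube at (1.5, -4) is present, so the union is just that shape — area = 416.00 mm². Overall, the cross-section is a single solid region. Net area = 416.00 mm².

416.00 mm²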